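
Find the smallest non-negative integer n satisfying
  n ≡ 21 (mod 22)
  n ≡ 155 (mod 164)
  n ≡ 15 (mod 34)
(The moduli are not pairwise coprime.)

Combine the congruences pairwise.
gcd(22, 164) = 2 and 2 | (155 − 21), so the pair is consistent; merging gives n ≡ 483 (mod 1804), where 1804 = lcm(22, 164).
gcd(1804, 34) = 2 and 2 | (15 − 483), so the pair is consistent; merging gives n ≡ 7699 (mod 30668), where 30668 = lcm(1804, 34).
The solution is unique modulo lcm(22, 164, 34) = 30668.

7699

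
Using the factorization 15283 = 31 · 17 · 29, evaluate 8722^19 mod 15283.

Mod 31: 8722 ≡ 11; 11^19 ≡ 22 (mod 31).
Mod 17: 8722 ≡ 1; by Fermat, exponent reduces to 19 mod 16 = 3; 1^3 ≡ 1 (mod 17).
Mod 29: 8722 ≡ 22; 22^19 ≡ 13 (mod 29).
Combine by CRT: x ≡ 22 (mod 31), x ≡ 1 (mod 17), x ≡ 13 (mod 29) ⇒ x ≡ 3928 (mod 15283).

3928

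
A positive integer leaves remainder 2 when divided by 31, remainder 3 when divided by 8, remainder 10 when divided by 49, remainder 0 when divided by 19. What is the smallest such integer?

Combine the congruences pairwise.
From m ≡ 2 (mod 31) write m = 2 + 31t. Substituting into m ≡ 3 (mod 8) gives 31t ≡ 1 (mod 8), and since 7⁻¹ ≡ 7 (mod 8), t ≡ 7. Hence m ≡ 2 + 31·7 = 219 (mod 248).
From m ≡ 219 (mod 248) write m = 219 + 248t. Substituting into m ≡ 10 (mod 49) gives 248t ≡ 36 (mod 49), and since 3⁻¹ ≡ 33 (mod 49), t ≡ 12. Hence m ≡ 219 + 248·12 = 3195 (mod 12152).
From m ≡ 3195 (mod 12152) write m = 3195 + 12152t. Substituting into m ≡ 0 (mod 19) gives 12152t ≡ 16 (mod 19), and since 11⁻¹ ≡ 7 (mod 19), t ≡ 17. Hence m ≡ 3195 + 12152·17 = 209779 (mod 230888).

209779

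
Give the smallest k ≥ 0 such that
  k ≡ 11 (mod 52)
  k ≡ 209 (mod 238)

Combine the congruences pairwise.
gcd(52, 238) = 2 and 2 | (209 − 11), so the pair is consistent; merging gives k ≡ 2351 (mod 6188), where 6188 = lcm(52, 238).
The solution is unique modulo lcm(52, 238) = 6188.

2351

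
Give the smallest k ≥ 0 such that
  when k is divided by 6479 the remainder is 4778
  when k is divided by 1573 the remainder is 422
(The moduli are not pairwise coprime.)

Combine the congruences pairwise.
gcd(6479, 1573) = 11 and 11 | (422 − 4778), so the pair is consistent; merging gives k ≡ 289854 (mod 926497), where 926497 = lcm(6479, 1573).
The solution is unique modulo lcm(6479, 1573) = 926497.

289854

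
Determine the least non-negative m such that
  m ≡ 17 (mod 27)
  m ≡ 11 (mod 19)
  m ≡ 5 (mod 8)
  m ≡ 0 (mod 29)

45269

The moduli are pairwise coprime; N = 27·19·8·29 = 119016.
N/27 = 4408; 4408 ≡ 7 (mod 27); 7·4 ≡ 1, so inverse 4.
N/19 = 6264; 6264 ≡ 13 (mod 19); 13·3 ≡ 1, so inverse 3.
N/8 = 14877; 14877 ≡ 5 (mod 8); 5·5 ≡ 1, so inverse 5.
N/29 = 4104; 4104 ≡ 15 (mod 29); 15·2 ≡ 1, so inverse 2.
m ≡ 17·4408·4 + 11·6264·3 + 5·14877·5 + 0·4104·2 = 878381.
878381 mod 119016 = 45269.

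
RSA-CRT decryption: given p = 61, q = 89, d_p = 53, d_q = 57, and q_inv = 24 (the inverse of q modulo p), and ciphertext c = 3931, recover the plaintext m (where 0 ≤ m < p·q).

m₁ = c^(d_p) mod p: c ≡ 27 (mod 61), and 27^53 mod 61 = 41.
m₂ = c^(d_q) mod q: c ≡ 15 (mod 89), and 15^57 mod 89 = 30.
h = q_inv·(m₁ − m₂) mod p = 24·(41 − 30) mod 61 = 20.
m = m₂ + h·q = 30 + 20·89 = 1810.

1810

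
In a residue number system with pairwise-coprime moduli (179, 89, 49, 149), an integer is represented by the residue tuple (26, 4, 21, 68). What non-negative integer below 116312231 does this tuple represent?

The moduli are pairwise coprime; N = 179·89·49·149 = 116312231.
N/179 = 649789; 649789 ≡ 19 (mod 179); 19·66 ≡ 1, so inverse 66.
N/89 = 1306879; 1306879 ≡ 3 (mod 89); 3·30 ≡ 1, so inverse 30.
N/49 = 2373719; 2373719 ≡ 12 (mod 49); 12·45 ≡ 1, so inverse 45.
N/149 = 780619; 780619 ≡ 8 (mod 149); 8·56 ≡ 1, so inverse 56.
x ≡ 26·649789·66 + 4·1306879·30 + 21·2373719·45 + 68·780619·56 = 6487625011.
6487625011 mod 116312231 = 90452306.

90452306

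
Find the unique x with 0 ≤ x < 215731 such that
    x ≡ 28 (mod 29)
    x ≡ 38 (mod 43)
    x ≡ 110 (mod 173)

69483

Combine the congruences pairwise.
From x ≡ 28 (mod 29) write x = 28 + 29t. Substituting into x ≡ 38 (mod 43) gives 29t ≡ 10 (mod 43), and since 29⁻¹ ≡ 3 (mod 43), t ≡ 30. Hence x ≡ 28 + 29·30 = 898 (mod 1247).
From x ≡ 898 (mod 1247) write x = 898 + 1247t. Substituting into x ≡ 110 (mod 173) gives 1247t ≡ 77 (mod 173), and since 36⁻¹ ≡ 149 (mod 173), t ≡ 55. Hence x ≡ 898 + 1247·55 = 69483 (mod 215731).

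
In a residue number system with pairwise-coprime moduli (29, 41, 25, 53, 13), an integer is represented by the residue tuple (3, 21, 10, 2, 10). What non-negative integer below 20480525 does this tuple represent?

The moduli are pairwise coprime; N = 29·41·25·53·13 = 20480525.
N/29 = 706225; 706225 ≡ 17 (mod 29); 17·12 ≡ 1, so inverse 12.
N/41 = 499525; 499525 ≡ 22 (mod 41); 22·28 ≡ 1, so inverse 28.
N/25 = 819221; 819221 ≡ 21 (mod 25); 21·6 ≡ 1, so inverse 6.
N/53 = 386425; 386425 ≡ 2 (mod 53); 2·27 ≡ 1, so inverse 27.
N/13 = 1575425; 1575425 ≡ 7 (mod 13); 7·2 ≡ 1, so inverse 2.
x ≡ 3·706225·12 + 21·499525·28 + 10·819221·6 + 2·386425·27 + 10·1575425·2 = 420673510.
420673510 mod 20480525 = 11063010.

11063010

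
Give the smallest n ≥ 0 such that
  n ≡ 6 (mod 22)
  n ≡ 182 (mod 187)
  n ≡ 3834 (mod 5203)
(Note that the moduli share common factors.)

gcd(22, 187) = 11 and 11 | (182 − 6), so the pair is consistent; merging gives n ≡ 182 (mod 374), where 374 = lcm(22, 187).
gcd(374, 5203) = 11 and 11 | (3834 − 182), so the pair is consistent; merging gives n ≡ 107894 (mod 176902), where 176902 = lcm(374, 5203).
The solution is unique modulo lcm(22, 187, 5203) = 176902.

107894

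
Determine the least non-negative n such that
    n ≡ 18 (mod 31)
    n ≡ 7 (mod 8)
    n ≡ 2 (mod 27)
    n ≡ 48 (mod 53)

Combine the congruences pairwise.
From n ≡ 18 (mod 31) write n = 18 + 31t. Substituting into n ≡ 7 (mod 8) gives 31t ≡ 5 (mod 8), and since 7⁻¹ ≡ 7 (mod 8), t ≡ 3. Hence n ≡ 18 + 31·3 = 111 (mod 248).
From n ≡ 111 (mod 248) write n = 111 + 248t. Substituting into n ≡ 2 (mod 27) gives 248t ≡ 26 (mod 27), and since 5⁻¹ ≡ 11 (mod 27), t ≡ 16. Hence n ≡ 111 + 248·16 = 4079 (mod 6696).
From n ≡ 4079 (mod 6696) write n = 4079 + 6696t. Substituting into n ≡ 48 (mod 53) gives 6696t ≡ 50 (mod 53), and since 18⁻¹ ≡ 3 (mod 53), t ≡ 44. Hence n ≡ 4079 + 6696·44 = 298703 (mod 354888).

298703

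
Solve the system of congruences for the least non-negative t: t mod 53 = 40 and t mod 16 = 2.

Combine the congruences pairwise.
From t ≡ 40 (mod 53) write t = 40 + 53s. Substituting into t ≡ 2 (mod 16) gives 53s ≡ 10 (mod 16), and since 5⁻¹ ≡ 13 (mod 16), s ≡ 2. Hence t ≡ 40 + 53·2 = 146 (mod 848).

146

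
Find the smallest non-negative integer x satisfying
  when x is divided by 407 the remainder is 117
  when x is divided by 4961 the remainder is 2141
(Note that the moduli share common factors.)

Combine the congruences pairwise.
gcd(407, 4961) = 11 and 11 | (2141 − 117), so the pair is consistent; merging gives x ≡ 81517 (mod 183557), where 183557 = lcm(407, 4961).
The solution is unique modulo lcm(407, 4961) = 183557.

81517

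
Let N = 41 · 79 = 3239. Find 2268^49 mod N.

Mod 41: 2268 ≡ 13; by Fermat, exponent reduces to 49 mod 40 = 9; 13^9 ≡ 7 (mod 41).
Mod 79: 2268 ≡ 56; 56^49 ≡ 56 (mod 79).
Combine by CRT: x ≡ 7 (mod 41), x ≡ 56 (mod 79) ⇒ x ≡ 2426 (mod 3239).

2426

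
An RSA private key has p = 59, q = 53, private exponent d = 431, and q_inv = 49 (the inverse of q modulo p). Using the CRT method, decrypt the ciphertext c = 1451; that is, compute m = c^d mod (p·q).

3096

d_p = d mod (p−1) = 431 mod 58 = 25; d_q = d mod (q−1) = 15.
m₁ = c^(d_p) mod p: c ≡ 35 (mod 59), and 35^25 mod 59 = 28.
m₂ = c^(d_q) mod q: c ≡ 20 (mod 53), and 20^15 mod 53 = 22.
h = q_inv·(m₁ − m₂) mod p = 49·(28 − 22) mod 59 = 58.
m = m₂ + h·q = 22 + 58·53 = 3096.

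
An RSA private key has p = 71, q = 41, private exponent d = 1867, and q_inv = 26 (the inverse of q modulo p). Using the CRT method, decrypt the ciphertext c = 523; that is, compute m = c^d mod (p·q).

23

d_p = d mod (p−1) = 1867 mod 70 = 47; d_q = d mod (q−1) = 27.
m₁ = c^(d_p) mod p: c ≡ 26 (mod 71), and 26^47 mod 71 = 23.
m₂ = c^(d_q) mod q: c ≡ 31 (mod 41), and 31^27 mod 41 = 23.
h = q_inv·(m₁ − m₂) mod p = 26·(23 − 23) mod 71 = 0.
m = m₂ + h·q = 23 + 0·41 = 23.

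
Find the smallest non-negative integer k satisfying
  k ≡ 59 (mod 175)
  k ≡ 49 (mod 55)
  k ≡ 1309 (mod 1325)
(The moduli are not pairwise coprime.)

gcd(175, 55) = 5 and 5 | (49 − 59), so the pair is consistent; merging gives k ≡ 1809 (mod 1925), where 1925 = lcm(175, 55).
gcd(1925, 1325) = 25 and 25 | (1309 − 1809), so the pair is consistent; merging gives k ≡ 17209 (mod 102025), where 102025 = lcm(1925, 1325).
The solution is unique modulo lcm(175, 55, 1325) = 102025.

17209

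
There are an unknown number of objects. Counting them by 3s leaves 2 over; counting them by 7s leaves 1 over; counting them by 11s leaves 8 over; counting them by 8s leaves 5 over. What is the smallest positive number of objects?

701

The moduli are pairwise coprime; M = 3·7·11·8 = 1848.
M/3 = 616; 616 ≡ 1 (mod 3), inverse 1.
M/7 = 264; 264 ≡ 5 (mod 7); 5·3 ≡ 1, so inverse 3.
M/11 = 168; 168 ≡ 3 (mod 11); 3·4 ≡ 1, so inverse 4.
M/8 = 231; 231 ≡ 7 (mod 8); 7·7 ≡ 1, so inverse 7.
N ≡ 2·616·1 + 1·264·3 + 8·168·4 + 5·231·7 = 15485.
15485 mod 1848 = 701.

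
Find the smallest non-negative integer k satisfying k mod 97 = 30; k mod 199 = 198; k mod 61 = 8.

1070619

The moduli are pairwise coprime; N = 97·199·61 = 1177483.
N/97 = 12139; 12139 ≡ 14 (mod 97); 14·7 ≡ 1, so inverse 7.
N/199 = 5917; 5917 ≡ 146 (mod 199); 146·15 ≡ 1, so inverse 15.
N/61 = 19303; 19303 ≡ 27 (mod 61); 27·52 ≡ 1, so inverse 52.
k ≡ 30·12139·7 + 198·5917·15 + 8·19303·52 = 28152728.
28152728 mod 1177483 = 1070619.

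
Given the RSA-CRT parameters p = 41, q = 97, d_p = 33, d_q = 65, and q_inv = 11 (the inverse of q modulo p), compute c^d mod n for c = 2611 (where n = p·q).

380

m₁ = c^(d_p) mod p: c ≡ 28 (mod 41), and 28^33 mod 41 = 11.
m₂ = c^(d_q) mod q: c ≡ 89 (mod 97), and 89^65 mod 97 = 89.
h = q_inv·(m₁ − m₂) mod p = 11·(11 − 89) mod 41 = 3.
m = m₂ + h·q = 89 + 3·97 = 380.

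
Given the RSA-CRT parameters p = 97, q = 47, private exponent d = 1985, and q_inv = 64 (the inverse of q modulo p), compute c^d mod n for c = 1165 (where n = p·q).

d_p = d mod (p−1) = 1985 mod 96 = 65; d_q = d mod (q−1) = 7.
m₁ = c^(d_p) mod p: c ≡ 1 (mod 97), and 1^65 mod 97 = 1.
m₂ = c^(d_q) mod q: c ≡ 37 (mod 47), and 37^7 mod 47 = 2.
h = q_inv·(m₁ − m₂) mod p = 64·(1 − 2) mod 97 = 33.
m = m₂ + h·q = 2 + 33·47 = 1553.

1553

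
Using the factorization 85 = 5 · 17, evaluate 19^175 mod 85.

Mod 5: 19 ≡ 4; by Fermat, exponent reduces to 175 mod 4 = 3; 4^3 ≡ 4 (mod 5).
Mod 17: 19 ≡ 2; by Fermat, exponent reduces to 175 mod 16 = 15; 2^15 ≡ 9 (mod 17).
Combine by CRT: x ≡ 4 (mod 5), x ≡ 9 (mod 17) ⇒ x ≡ 9 (mod 85).

9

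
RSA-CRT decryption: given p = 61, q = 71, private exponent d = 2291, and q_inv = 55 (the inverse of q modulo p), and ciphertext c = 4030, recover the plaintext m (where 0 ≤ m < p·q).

d_p = d mod (p−1) = 2291 mod 60 = 11; d_q = d mod (q−1) = 51.
m₁ = c^(d_p) mod p: c ≡ 4 (mod 61), and 4^11 mod 61 = 5.
m₂ = c^(d_q) mod q: c ≡ 54 (mod 71), and 54^51 mod 71 = 54.
h = q_inv·(m₁ − m₂) mod p = 55·(5 − 54) mod 61 = 50.
m = m₂ + h·q = 54 + 50·71 = 3604.

3604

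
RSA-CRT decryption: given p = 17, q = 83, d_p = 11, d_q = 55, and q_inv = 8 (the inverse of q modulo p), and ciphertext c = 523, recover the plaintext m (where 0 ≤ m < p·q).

m₁ = c^(d_p) mod p: c ≡ 13 (mod 17), and 13^11 mod 17 = 4.
m₂ = c^(d_q) mod q: c ≡ 25 (mod 83), and 25^55 mod 83 = 30.
h = q_inv·(m₁ − m₂) mod p = 8·(4 − 30) mod 17 = 13.
m = m₂ + h·q = 30 + 13·83 = 1109.

1109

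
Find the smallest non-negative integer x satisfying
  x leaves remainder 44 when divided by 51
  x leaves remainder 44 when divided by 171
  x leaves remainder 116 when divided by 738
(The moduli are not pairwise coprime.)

186092

gcd(51, 171) = 3 and 3 | (44 − 44), so the pair is consistent; merging gives x ≡ 44 (mod 2907), where 2907 = lcm(51, 171).
gcd(2907, 738) = 9 and 9 | (116 − 44), so the pair is consistent; merging gives x ≡ 186092 (mod 238374), where 238374 = lcm(2907, 738).
The solution is unique modulo lcm(51, 171, 738) = 238374.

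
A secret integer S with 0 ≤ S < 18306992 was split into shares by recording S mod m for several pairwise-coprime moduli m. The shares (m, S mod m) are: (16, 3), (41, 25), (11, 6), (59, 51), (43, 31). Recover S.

The moduli are pairwise coprime; N = 16·41·11·59·43 = 18306992.
N/16 = 1144187; 1144187 ≡ 11 (mod 16); 11·3 ≡ 1, so inverse 3.
N/41 = 446512; 446512 ≡ 22 (mod 41); 22·28 ≡ 1, so inverse 28.
N/11 = 1664272; 1664272 ≡ 5 (mod 11); 5·9 ≡ 1, so inverse 9.
N/59 = 310288; 310288 ≡ 7 (mod 59); 7·17 ≡ 1, so inverse 17.
N/43 = 425744; 425744 ≡ 1 (mod 43), inverse 1.
S ≡ 3·1144187·3 + 25·446512·28 + 6·1664272·9 + 51·310288·17 + 31·425744·1 = 694944531.
694944531 mod 18306992 = 17585827.

17585827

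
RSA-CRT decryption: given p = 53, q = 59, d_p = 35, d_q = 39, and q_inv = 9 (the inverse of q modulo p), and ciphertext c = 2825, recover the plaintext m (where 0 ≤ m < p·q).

m₁ = c^(d_p) mod p: c ≡ 16 (mod 53), and 16^35 mod 53 = 36.
m₂ = c^(d_q) mod q: c ≡ 52 (mod 59), and 52^39 mod 59 = 54.
h = q_inv·(m₁ − m₂) mod p = 9·(36 − 54) mod 53 = 50.
m = m₂ + h·q = 54 + 50·59 = 3004.

3004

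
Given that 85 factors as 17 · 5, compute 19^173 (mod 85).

49

Mod 17: 19 ≡ 2; by Fermat, exponent reduces to 173 mod 16 = 13; 2^13 ≡ 15 (mod 17).
Mod 5: 19 ≡ 4; by Fermat, exponent reduces to 173 mod 4 = 1; 4^1 ≡ 4 (mod 5).
Combine by CRT: x ≡ 15 (mod 17), x ≡ 4 (mod 5) ⇒ x ≡ 49 (mod 85).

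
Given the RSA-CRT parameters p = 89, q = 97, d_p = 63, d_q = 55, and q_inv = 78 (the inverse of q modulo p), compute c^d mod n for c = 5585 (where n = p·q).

m₁ = c^(d_p) mod p: c ≡ 67 (mod 89), and 67^63 mod 89 = 64.
m₂ = c^(d_q) mod q: c ≡ 56 (mod 97), and 56^55 mod 97 = 38.
h = q_inv·(m₁ − m₂) mod p = 78·(64 − 38) mod 89 = 70.
m = m₂ + h·q = 38 + 70·97 = 6828.

6828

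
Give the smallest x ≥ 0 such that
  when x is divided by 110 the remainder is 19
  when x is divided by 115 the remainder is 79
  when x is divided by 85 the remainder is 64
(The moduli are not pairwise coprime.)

gcd(110, 115) = 5 and 5 | (79 − 19), so the pair is consistent; merging gives x ≡ 1229 (mod 2530), where 2530 = lcm(110, 115).
gcd(2530, 85) = 5 and 5 | (64 − 1229), so the pair is consistent; merging gives x ≡ 8819 (mod 43010), where 43010 = lcm(2530, 85).
The solution is unique modulo lcm(110, 115, 85) = 43010.

8819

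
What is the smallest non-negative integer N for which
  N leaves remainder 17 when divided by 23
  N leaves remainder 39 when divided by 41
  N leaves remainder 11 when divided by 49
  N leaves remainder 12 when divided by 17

The moduli are pairwise coprime; M = 23·41·49·17 = 785519.
M/23 = 34153; 34153 ≡ 21 (mod 23); 21·11 ≡ 1, so inverse 11.
M/41 = 19159; 19159 ≡ 12 (mod 41); 12·24 ≡ 1, so inverse 24.
M/49 = 16031; 16031 ≡ 8 (mod 49); 8·43 ≡ 1, so inverse 43.
M/17 = 46207; 46207 ≡ 1 (mod 17), inverse 1.
N ≡ 17·34153·11 + 39·19159·24 + 11·16031·43 + 12·46207·1 = 32456582.
32456582 mod 785519 = 250303.

250303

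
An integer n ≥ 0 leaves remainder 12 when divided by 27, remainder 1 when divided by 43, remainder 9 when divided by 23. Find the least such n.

Combine the congruences pairwise.
From n ≡ 12 (mod 27) write n = 12 + 27t. Substituting into n ≡ 1 (mod 43) gives 27t ≡ 32 (mod 43), and since 27⁻¹ ≡ 8 (mod 43), t ≡ 41. Hence n ≡ 12 + 27·41 = 1119 (mod 1161).
From n ≡ 1119 (mod 1161) write n = 1119 + 1161t. Substituting into n ≡ 9 (mod 23) gives 1161t ≡ 17 (mod 23), and since 11⁻¹ ≡ 21 (mod 23), t ≡ 12. Hence n ≡ 1119 + 1161·12 = 15051 (mod 26703).

15051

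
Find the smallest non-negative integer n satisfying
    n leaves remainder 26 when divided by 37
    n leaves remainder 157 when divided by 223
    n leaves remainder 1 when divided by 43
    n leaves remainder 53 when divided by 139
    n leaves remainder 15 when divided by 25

1064935765

From n ≡ 26 (mod 37) write n = 26 + 37t. Substituting into n ≡ 157 (mod 223) gives 37t ≡ 131 (mod 223), and since 37⁻¹ ≡ 217 (mod 223), t ≡ 106. Hence n ≡ 26 + 37·106 = 3948 (mod 8251).
From n ≡ 3948 (mod 8251) write n = 3948 + 8251t. Substituting into n ≡ 1 (mod 43) gives 8251t ≡ 9 (mod 43), and since 38⁻¹ ≡ 17 (mod 43), t ≡ 24. Hence n ≡ 3948 + 8251·24 = 201972 (mod 354793).
From n ≡ 201972 (mod 354793) write n = 201972 + 354793t. Substituting into n ≡ 53 (mod 139) gives 354793t ≡ 48 (mod 139), and since 65⁻¹ ≡ 77 (mod 139), t ≡ 82. Hence n ≡ 201972 + 354793·82 = 29294998 (mod 49316227).
From n ≡ 29294998 (mod 49316227) write n = 29294998 + 49316227t. Substituting into n ≡ 15 (mod 25) gives 49316227t ≡ 17 (mod 25), and since 2⁻¹ ≡ 13 (mod 25), t ≡ 21. Hence n ≡ 29294998 + 49316227·21 = 1064935765 (mod 1232905675).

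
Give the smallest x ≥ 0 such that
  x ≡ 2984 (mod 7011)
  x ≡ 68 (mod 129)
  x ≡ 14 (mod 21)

gcd(7011, 129) = 3 and 3 | (68 − 2984), so the pair is consistent; merging gives x ≡ 31028 (mod 301473), where 301473 = lcm(7011, 129).
gcd(301473, 21) = 3 and 3 | (14 − 31028), so the pair is consistent; merging gives x ≡ 1839866 (mod 2110311), where 2110311 = lcm(301473, 21).
The solution is unique modulo lcm(7011, 129, 21) = 2110311.

1839866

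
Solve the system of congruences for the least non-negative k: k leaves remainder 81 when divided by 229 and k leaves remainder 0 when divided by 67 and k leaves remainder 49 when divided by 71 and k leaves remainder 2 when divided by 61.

The moduli are pairwise coprime; N = 229·67·71·61 = 66450533.
N/229 = 290177; 290177 ≡ 34 (mod 229); 34·128 ≡ 1, so inverse 128.
N/67 = 991799; 991799 ≡ 65 (mod 67); 65·33 ≡ 1, so inverse 33.
N/71 = 935923; 935923 ≡ 1 (mod 71), inverse 1.
N/61 = 1089353; 1089353 ≡ 15 (mod 61); 15·57 ≡ 1, so inverse 57.
k ≡ 81·290177·128 + 0·991799·33 + 49·935923·1 + 2·1089353·57 = 3178601605.
3178601605 mod 66450533 = 55426554.

55426554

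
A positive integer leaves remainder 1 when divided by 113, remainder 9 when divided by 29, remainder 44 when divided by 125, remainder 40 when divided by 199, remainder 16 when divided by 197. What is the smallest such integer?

The moduli are pairwise coprime; N = 113·29·125·199·197 = 16058528875.
N/113 = 142110875; 142110875 ≡ 41 (mod 113); 41·102 ≡ 1, so inverse 102.
N/29 = 553742375; 553742375 ≡ 19 (mod 29); 19·26 ≡ 1, so inverse 26.
N/125 = 128468231; 128468231 ≡ 106 (mod 125); 106·46 ≡ 1, so inverse 46.
N/199 = 80696125; 80696125 ≡ 33 (mod 199); 33·193 ≡ 1, so inverse 193.
N/197 = 81515375; 81515375 ≡ 124 (mod 197); 124·170 ≡ 1, so inverse 170.
k ≡ 1·142110875·102 + 9·553742375·26 + 44·128468231·46 + 40·80696125·193 + 16·81515375·170 = 1248786629544.
1248786629544 mod 16058528875 = 12279906169.

12279906169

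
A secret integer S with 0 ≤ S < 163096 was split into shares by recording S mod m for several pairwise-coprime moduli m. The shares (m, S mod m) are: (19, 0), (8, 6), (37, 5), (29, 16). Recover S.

From S ≡ 0 (mod 19) write S = 0 + 19t. Substituting into S ≡ 6 (mod 8) gives 19t ≡ 6 (mod 8), and since 3⁻¹ ≡ 3 (mod 8), t ≡ 2. Hence S ≡ 0 + 19·2 = 38 (mod 152).
From S ≡ 38 (mod 152) write S = 38 + 152t. Substituting into S ≡ 5 (mod 37) gives 152t ≡ 4 (mod 37), and since 4⁻¹ ≡ 28 (mod 37), t ≡ 1. Hence S ≡ 38 + 152·1 = 190 (mod 5624).
From S ≡ 190 (mod 5624) write S = 190 + 5624t. Substituting into S ≡ 16 (mod 29) gives 5624t ≡ 0 (mod 29), and since 27⁻¹ ≡ 14 (mod 29), t ≡ 0. Hence S ≡ 190 + 5624·0 = 190 (mod 163096).

190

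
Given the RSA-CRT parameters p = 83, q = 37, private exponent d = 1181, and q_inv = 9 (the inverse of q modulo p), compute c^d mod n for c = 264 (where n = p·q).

405

d_p = d mod (p−1) = 1181 mod 82 = 33; d_q = d mod (q−1) = 29.
m₁ = c^(d_p) mod p: c ≡ 15 (mod 83), and 15^33 mod 83 = 73.
m₂ = c^(d_q) mod q: c ≡ 5 (mod 37), and 5^29 mod 37 = 35.
h = q_inv·(m₁ − m₂) mod p = 9·(73 − 35) mod 83 = 10.
m = m₂ + h·q = 35 + 10·37 = 405.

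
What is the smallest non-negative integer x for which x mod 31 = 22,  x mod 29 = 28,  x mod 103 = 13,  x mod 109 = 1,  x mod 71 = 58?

Combine the congruences pairwise.
From x ≡ 22 (mod 31) write x = 22 + 31t. Substituting into x ≡ 28 (mod 29) gives 31t ≡ 6 (mod 29), and since 2⁻¹ ≡ 15 (mod 29), t ≡ 3. Hence x ≡ 22 + 31·3 = 115 (mod 899).
From x ≡ 115 (mod 899) write x = 115 + 899t. Substituting into x ≡ 13 (mod 103) gives 899t ≡ 1 (mod 103), and since 75⁻¹ ≡ 11 (mod 103), t ≡ 11. Hence x ≡ 115 + 899·11 = 10004 (mod 92597).
From x ≡ 10004 (mod 92597) write x = 10004 + 92597t. Substituting into x ≡ 1 (mod 109) gives 92597t ≡ 25 (mod 109), and since 56⁻¹ ≡ 37 (mod 109), t ≡ 53. Hence x ≡ 10004 + 92597·53 = 4917645 (mod 10093073).
From x ≡ 4917645 (mod 10093073) write x = 4917645 + 10093073t. Substituting into x ≡ 58 (mod 71) gives 10093073t ≡ 15 (mod 71), and since 68⁻¹ ≡ 47 (mod 71), t ≡ 66. Hence x ≡ 4917645 + 10093073·66 = 671060463 (mod 716608183).

671060463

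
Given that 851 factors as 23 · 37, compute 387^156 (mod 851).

Mod 23: 387 ≡ 19; by Fermat, exponent reduces to 156 mod 22 = 2; 19^2 ≡ 16 (mod 23).
Mod 37: 387 ≡ 17; by Fermat, exponent reduces to 156 mod 36 = 12; 17^12 ≡ 26 (mod 37).
Combine by CRT: x ≡ 16 (mod 23), x ≡ 26 (mod 37) ⇒ x ≡ 729 (mod 851).

729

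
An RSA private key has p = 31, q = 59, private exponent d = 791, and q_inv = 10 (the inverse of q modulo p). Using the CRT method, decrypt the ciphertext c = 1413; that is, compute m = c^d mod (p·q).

d_p = d mod (p−1) = 791 mod 30 = 11; d_q = d mod (q−1) = 37.
m₁ = c^(d_p) mod p: c ≡ 18 (mod 31), and 18^11 mod 31 = 28.
m₂ = c^(d_q) mod q: c ≡ 56 (mod 59), and 56^37 mod 59 = 47.
h = q_inv·(m₁ − m₂) mod p = 10·(28 − 47) mod 31 = 27.
m = m₂ + h·q = 47 + 27·59 = 1640.

1640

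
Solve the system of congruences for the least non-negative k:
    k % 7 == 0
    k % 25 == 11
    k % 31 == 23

Combine the congruences pairwise.
From k ≡ 0 (mod 7) write k = 0 + 7t. Substituting into k ≡ 11 (mod 25) gives 7t ≡ 11 (mod 25), and since 7⁻¹ ≡ 18 (mod 25), t ≡ 23. Hence k ≡ 0 + 7·23 = 161 (mod 175).
From k ≡ 161 (mod 175) write k = 161 + 175t. Substituting into k ≡ 23 (mod 31) gives 175t ≡ 17 (mod 31), and since 20⁻¹ ≡ 14 (mod 31), t ≡ 21. Hence k ≡ 161 + 175·21 = 3836 (mod 5425).

3836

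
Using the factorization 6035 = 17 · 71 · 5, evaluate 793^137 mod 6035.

Mod 17: 793 ≡ 11; by Fermat, exponent reduces to 137 mod 16 = 9; 11^9 ≡ 6 (mod 17).
Mod 71: 793 ≡ 12; by Fermat, exponent reduces to 137 mod 70 = 67; 12^67 ≡ 3 (mod 71).
Mod 5: 793 ≡ 3; by Fermat, exponent reduces to 137 mod 4 = 1; 3^1 ≡ 3 (mod 5).
Combine by CRT: x ≡ 6 (mod 17), x ≡ 3 (mod 71), x ≡ 3 (mod 5) ⇒ x ≡ 2488 (mod 6035).

2488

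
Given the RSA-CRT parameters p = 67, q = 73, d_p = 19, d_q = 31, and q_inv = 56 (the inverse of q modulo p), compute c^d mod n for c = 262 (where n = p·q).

m₁ = c^(d_p) mod p: c ≡ 61 (mod 67), and 61^19 mod 67 = 2.
m₂ = c^(d_q) mod q: c ≡ 43 (mod 73), and 43^31 mod 73 = 66.
h = q_inv·(m₁ − m₂) mod p = 56·(2 − 66) mod 67 = 34.
m = m₂ + h·q = 66 + 34·73 = 2548.

2548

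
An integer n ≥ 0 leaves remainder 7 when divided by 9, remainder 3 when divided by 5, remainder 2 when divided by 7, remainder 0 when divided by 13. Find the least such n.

The moduli are pairwise coprime; M = 9·5·7·13 = 4095.
M/9 = 455; 455 ≡ 5 (mod 9); 5·2 ≡ 1, so inverse 2.
M/5 = 819; 819 ≡ 4 (mod 5); 4·4 ≡ 1, so inverse 4.
M/7 = 585; 585 ≡ 4 (mod 7); 4·2 ≡ 1, so inverse 2.
M/13 = 315; 315 ≡ 3 (mod 13); 3·9 ≡ 1, so inverse 9.
n ≡ 7·455·2 + 3·819·4 + 2·585·2 + 0·315·9 = 18538.
18538 mod 4095 = 2158.

2158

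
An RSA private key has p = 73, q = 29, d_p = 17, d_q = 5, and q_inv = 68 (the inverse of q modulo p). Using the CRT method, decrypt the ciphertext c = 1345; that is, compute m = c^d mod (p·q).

2102

m₁ = c^(d_p) mod p: c ≡ 31 (mod 73), and 31^17 mod 73 = 58.
m₂ = c^(d_q) mod q: c ≡ 11 (mod 29), and 11^5 mod 29 = 14.
h = q_inv·(m₁ − m₂) mod p = 68·(58 − 14) mod 73 = 72.
m = m₂ + h·q = 14 + 72·29 = 2102.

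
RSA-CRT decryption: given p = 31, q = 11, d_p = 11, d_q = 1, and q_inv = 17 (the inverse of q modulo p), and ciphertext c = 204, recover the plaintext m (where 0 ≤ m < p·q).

28

m₁ = c^(d_p) mod p: c ≡ 18 (mod 31), and 18^11 mod 31 = 28.
m₂ = c^(d_q) mod q: c ≡ 6 (mod 11), and 6^1 mod 11 = 6.
h = q_inv·(m₁ − m₂) mod p = 17·(28 − 6) mod 31 = 2.
m = m₂ + h·q = 6 + 2·11 = 28.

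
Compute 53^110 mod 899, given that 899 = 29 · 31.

645

Mod 29: 53 ≡ 24; by Fermat, exponent reduces to 110 mod 28 = 26; 24^26 ≡ 7 (mod 29).
Mod 31: 53 ≡ 22; by Fermat, exponent reduces to 110 mod 30 = 20; 22^20 ≡ 25 (mod 31).
Combine by CRT: x ≡ 7 (mod 29), x ≡ 25 (mod 31) ⇒ x ≡ 645 (mod 899).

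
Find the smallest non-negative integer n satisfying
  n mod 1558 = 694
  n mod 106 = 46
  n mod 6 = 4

94174

Combine the congruences pairwise.
gcd(1558, 106) = 2 and 2 | (46 − 694), so the pair is consistent; merging gives n ≡ 11600 (mod 82574), where 82574 = lcm(1558, 106).
gcd(82574, 6) = 2 and 2 | (4 − 11600), so the pair is consistent; merging gives n ≡ 94174 (mod 247722), where 247722 = lcm(82574, 6).
The solution is unique modulo lcm(1558, 106, 6) = 247722.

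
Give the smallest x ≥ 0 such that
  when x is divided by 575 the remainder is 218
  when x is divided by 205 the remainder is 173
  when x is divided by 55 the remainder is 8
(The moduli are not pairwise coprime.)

257243

Combine the congruences pairwise.
gcd(575, 205) = 5 and 5 | (173 − 218), so the pair is consistent; merging gives x ≡ 21493 (mod 23575), where 23575 = lcm(575, 205).
gcd(23575, 55) = 5 and 5 | (8 − 21493), so the pair is consistent; merging gives x ≡ 257243 (mod 259325), where 259325 = lcm(23575, 55).
The solution is unique modulo lcm(575, 205, 55) = 259325.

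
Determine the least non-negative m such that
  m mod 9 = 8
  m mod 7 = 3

17

Combine the congruences pairwise.
From m ≡ 8 (mod 9) write m = 8 + 9t. Substituting into m ≡ 3 (mod 7) gives 9t ≡ 2 (mod 7), and since 2⁻¹ ≡ 4 (mod 7), t ≡ 1. Hence m ≡ 8 + 9·1 = 17 (mod 63).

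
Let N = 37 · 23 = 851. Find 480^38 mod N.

519

Mod 37: 480 ≡ 36; by Fermat, exponent reduces to 38 mod 36 = 2; 36^2 ≡ 1 (mod 37).
Mod 23: 480 ≡ 20; by Fermat, exponent reduces to 38 mod 22 = 16; 20^16 ≡ 13 (mod 23).
Combine by CRT: x ≡ 1 (mod 37), x ≡ 13 (mod 23) ⇒ x ≡ 519 (mod 851).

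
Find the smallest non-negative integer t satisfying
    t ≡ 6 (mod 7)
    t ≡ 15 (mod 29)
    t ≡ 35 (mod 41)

363

The moduli are pairwise coprime; N = 7·29·41 = 8323.
N/7 = 1189; 1189 ≡ 6 (mod 7); 6·6 ≡ 1, so inverse 6.
N/29 = 287; 287 ≡ 26 (mod 29); 26·19 ≡ 1, so inverse 19.
N/41 = 203; 203 ≡ 39 (mod 41); 39·20 ≡ 1, so inverse 20.
t ≡ 6·1189·6 + 15·287·19 + 35·203·20 = 266699.
266699 mod 8323 = 363.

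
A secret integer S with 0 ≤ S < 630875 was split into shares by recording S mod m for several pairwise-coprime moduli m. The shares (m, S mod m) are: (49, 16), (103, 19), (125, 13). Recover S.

234138

The moduli are pairwise coprime; N = 49·103·125 = 630875.
N/49 = 12875; 12875 ≡ 37 (mod 49); 37·4 ≡ 1, so inverse 4.
N/103 = 6125; 6125 ≡ 48 (mod 103); 48·88 ≡ 1, so inverse 88.
N/125 = 5047; 5047 ≡ 47 (mod 125); 47·8 ≡ 1, so inverse 8.
S ≡ 16·12875·4 + 19·6125·88 + 13·5047·8 = 11589888.
11589888 mod 630875 = 234138.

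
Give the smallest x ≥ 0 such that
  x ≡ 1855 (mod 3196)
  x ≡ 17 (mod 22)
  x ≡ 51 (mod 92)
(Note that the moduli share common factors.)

768895

gcd(3196, 22) = 2 and 2 | (17 − 1855), so the pair is consistent; merging gives x ≡ 30619 (mod 35156), where 35156 = lcm(3196, 22).
gcd(35156, 92) = 4 and 4 | (51 − 30619), so the pair is consistent; merging gives x ≡ 768895 (mod 808588), where 808588 = lcm(35156, 92).
The solution is unique modulo lcm(3196, 22, 92) = 808588.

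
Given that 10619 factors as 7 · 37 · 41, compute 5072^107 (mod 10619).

8017

Mod 7: 5072 ≡ 4; by Fermat, exponent reduces to 107 mod 6 = 5; 4^5 ≡ 2 (mod 7).
Mod 37: 5072 ≡ 3; by Fermat, exponent reduces to 107 mod 36 = 35; 3^35 ≡ 25 (mod 37).
Mod 41: 5072 ≡ 29; by Fermat, exponent reduces to 107 mod 40 = 27; 29^27 ≡ 22 (mod 41).
Combine by CRT: x ≡ 2 (mod 7), x ≡ 25 (mod 37), x ≡ 22 (mod 41) ⇒ x ≡ 8017 (mod 10619).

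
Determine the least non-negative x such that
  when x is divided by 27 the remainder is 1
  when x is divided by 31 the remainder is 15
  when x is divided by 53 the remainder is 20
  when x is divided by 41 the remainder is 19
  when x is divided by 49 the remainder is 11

Combine the congruences pairwise.
From x ≡ 1 (mod 27) write x = 1 + 27t. Substituting into x ≡ 15 (mod 31) gives 27t ≡ 14 (mod 31), and since 27⁻¹ ≡ 23 (mod 31), t ≡ 12. Hence x ≡ 1 + 27·12 = 325 (mod 837).
From x ≡ 325 (mod 837) write x = 325 + 837t. Substituting into x ≡ 20 (mod 53) gives 837t ≡ 13 (mod 53), and since 42⁻¹ ≡ 24 (mod 53), t ≡ 47. Hence x ≡ 325 + 837·47 = 39664 (mod 44361).
From x ≡ 39664 (mod 44361) write x = 39664 + 44361t. Substituting into x ≡ 19 (mod 41) gives 44361t ≡ 2 (mod 41), and since 40⁻¹ ≡ 40 (mod 41), t ≡ 39. Hence x ≡ 39664 + 44361·39 = 1769743 (mod 1818801).
From x ≡ 1769743 (mod 1818801) write x = 1769743 + 1818801t. Substituting into x ≡ 11 (mod 49) gives 1818801t ≡ 1 (mod 49), and since 19⁻¹ ≡ 31 (mod 49), t ≡ 31. Hence x ≡ 1769743 + 1818801·31 = 58152574 (mod 89121249).

58152574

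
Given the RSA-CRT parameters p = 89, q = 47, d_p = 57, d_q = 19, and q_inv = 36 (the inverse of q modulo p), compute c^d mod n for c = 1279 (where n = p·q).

688

m₁ = c^(d_p) mod p: c ≡ 33 (mod 89), and 33^57 mod 89 = 65.
m₂ = c^(d_q) mod q: c ≡ 10 (mod 47), and 10^19 mod 47 = 30.
h = q_inv·(m₁ − m₂) mod p = 36·(65 − 30) mod 89 = 14.
m = m₂ + h·q = 30 + 14·47 = 688.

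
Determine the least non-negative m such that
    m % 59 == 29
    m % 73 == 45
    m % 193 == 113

41801

From m ≡ 29 (mod 59) write m = 29 + 59t. Substituting into m ≡ 45 (mod 73) gives 59t ≡ 16 (mod 73), and since 59⁻¹ ≡ 26 (mod 73), t ≡ 51. Hence m ≡ 29 + 59·51 = 3038 (mod 4307).
From m ≡ 3038 (mod 4307) write m = 3038 + 4307t. Substituting into m ≡ 113 (mod 193) gives 4307t ≡ 163 (mod 193), and since 61⁻¹ ≡ 19 (mod 193), t ≡ 9. Hence m ≡ 3038 + 4307·9 = 41801 (mod 831251).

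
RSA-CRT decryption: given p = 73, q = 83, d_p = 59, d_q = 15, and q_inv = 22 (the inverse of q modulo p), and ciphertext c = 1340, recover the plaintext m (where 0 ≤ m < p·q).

988

m₁ = c^(d_p) mod p: c ≡ 26 (mod 73), and 26^59 mod 73 = 39.
m₂ = c^(d_q) mod q: c ≡ 12 (mod 83), and 12^15 mod 83 = 75.
h = q_inv·(m₁ − m₂) mod p = 22·(39 − 75) mod 73 = 11.
m = m₂ + h·q = 75 + 11·83 = 988.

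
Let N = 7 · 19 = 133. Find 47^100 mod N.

9

Mod 7: 47 ≡ 5; by Fermat, exponent reduces to 100 mod 6 = 4; 5^4 ≡ 2 (mod 7).
Mod 19: 47 ≡ 9; by Fermat, exponent reduces to 100 mod 18 = 10; 9^10 ≡ 9 (mod 19).
Combine by CRT: x ≡ 2 (mod 7), x ≡ 9 (mod 19) ⇒ x ≡ 9 (mod 133).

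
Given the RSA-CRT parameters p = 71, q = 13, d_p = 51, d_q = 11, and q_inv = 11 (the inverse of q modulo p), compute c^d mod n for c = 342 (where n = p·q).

36

m₁ = c^(d_p) mod p: c ≡ 58 (mod 71), and 58^51 mod 71 = 36.
m₂ = c^(d_q) mod q: c ≡ 4 (mod 13), and 4^11 mod 13 = 10.
h = q_inv·(m₁ − m₂) mod p = 11·(36 − 10) mod 71 = 2.
m = m₂ + h·q = 10 + 2·13 = 36.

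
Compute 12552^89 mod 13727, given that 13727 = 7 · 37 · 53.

Mod 7: 12552 ≡ 1; by Fermat, exponent reduces to 89 mod 6 = 5; 1^5 ≡ 1 (mod 7).
Mod 37: 12552 ≡ 9; by Fermat, exponent reduces to 89 mod 36 = 17; 9^17 ≡ 33 (mod 37).
Mod 53: 12552 ≡ 44; by Fermat, exponent reduces to 89 mod 52 = 37; 44^37 ≡ 36 (mod 53).
Combine by CRT: x ≡ 1 (mod 7), x ≡ 33 (mod 37), x ≡ 36 (mod 53) ⇒ x ≡ 12650 (mod 13727).

12650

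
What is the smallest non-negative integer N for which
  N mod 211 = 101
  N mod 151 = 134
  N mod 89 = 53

From N ≡ 101 (mod 211) write N = 101 + 211t. Substituting into N ≡ 134 (mod 151) gives 211t ≡ 33 (mod 151), and since 60⁻¹ ≡ 73 (mod 151), t ≡ 144. Hence N ≡ 101 + 211·144 = 30485 (mod 31861).
From N ≡ 30485 (mod 31861) write N = 30485 + 31861t. Substituting into N ≡ 53 (mod 89) gives 31861t ≡ 6 (mod 89), and since 88⁻¹ ≡ 88 (mod 89), t ≡ 83. Hence N ≡ 30485 + 31861·83 = 2674948 (mod 2835629).

2674948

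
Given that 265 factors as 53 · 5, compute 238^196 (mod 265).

121

Mod 53: 238 ≡ 26; by Fermat, exponent reduces to 196 mod 52 = 40; 26^40 ≡ 15 (mod 53).
Mod 5: 238 ≡ 3; since 4 | 196, by Fermat 3^196 ≡ 1 (mod 5).
Combine by CRT: x ≡ 15 (mod 53), x ≡ 1 (mod 5) ⇒ x ≡ 121 (mod 265).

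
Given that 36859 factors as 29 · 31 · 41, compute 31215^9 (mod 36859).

Mod 29: 31215 ≡ 11; 11^9 ≡ 2 (mod 29).
Mod 31: 31215 ≡ 29; 29^9 ≡ 15 (mod 31).
Mod 41: 31215 ≡ 14; 14^9 ≡ 14 (mod 41).
Combine by CRT: x ≡ 2 (mod 29), x ≡ 15 (mod 31), x ≡ 14 (mod 41) ⇒ x ≡ 1162 (mod 36859).

1162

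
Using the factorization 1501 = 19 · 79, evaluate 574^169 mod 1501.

633

Mod 19: 574 ≡ 4; by Fermat, exponent reduces to 169 mod 18 = 7; 4^7 ≡ 6 (mod 19).
Mod 79: 574 ≡ 21; by Fermat, exponent reduces to 169 mod 78 = 13; 21^13 ≡ 1 (mod 79).
Combine by CRT: x ≡ 6 (mod 19), x ≡ 1 (mod 79) ⇒ x ≡ 633 (mod 1501).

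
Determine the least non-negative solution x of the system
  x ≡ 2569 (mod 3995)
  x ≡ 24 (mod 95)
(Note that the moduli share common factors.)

gcd(3995, 95) = 5 and 5 | (24 − 2569), so the pair is consistent; merging gives x ≡ 18549 (mod 75905), where 75905 = lcm(3995, 95).
The solution is unique modulo lcm(3995, 95) = 75905.

18549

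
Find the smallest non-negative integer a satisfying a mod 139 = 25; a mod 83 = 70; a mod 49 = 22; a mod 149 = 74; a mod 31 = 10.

The moduli are pairwise coprime; N = 139·83·49·149·31 = 2611180747.
N/139 = 18785473; 18785473 ≡ 40 (mod 139); 40·73 ≡ 1, so inverse 73.
N/83 = 31460009; 31460009 ≡ 21 (mod 83); 21·4 ≡ 1, so inverse 4.
N/49 = 53289403; 53289403 ≡ 41 (mod 49); 41·6 ≡ 1, so inverse 6.
N/149 = 17524703; 17524703 ≡ 68 (mod 149); 68·103 ≡ 1, so inverse 103.
N/31 = 84231637; 84231637 ≡ 18 (mod 31); 18·19 ≡ 1, so inverse 19.
a ≡ 25·18785473·73 + 70·31460009·4 + 22·53289403·6 + 74·17524703·103 + 10·84231637·19 = 199703789237.
199703789237 mod 2611180747 = 1254052465.

1254052465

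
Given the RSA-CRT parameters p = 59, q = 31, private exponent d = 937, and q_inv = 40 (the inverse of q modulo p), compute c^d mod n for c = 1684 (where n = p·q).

d_p = d mod (p−1) = 937 mod 58 = 9; d_q = d mod (q−1) = 7.
m₁ = c^(d_p) mod p: c ≡ 32 (mod 59), and 32^9 mod 59 = 13.
m₂ = c^(d_q) mod q: c ≡ 10 (mod 31), and 10^7 mod 31 = 20.
h = q_inv·(m₁ − m₂) mod p = 40·(13 − 20) mod 59 = 15.
m = m₂ + h·q = 20 + 15·31 = 485.

485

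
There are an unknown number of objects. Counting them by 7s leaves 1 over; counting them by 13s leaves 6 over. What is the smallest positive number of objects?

71

Combine the congruences pairwise.
From N ≡ 1 (mod 7) write N = 1 + 7t. Substituting into N ≡ 6 (mod 13) gives 7t ≡ 5 (mod 13), and since 7⁻¹ ≡ 2 (mod 13), t ≡ 10. Hence N ≡ 1 + 7·10 = 71 (mod 91).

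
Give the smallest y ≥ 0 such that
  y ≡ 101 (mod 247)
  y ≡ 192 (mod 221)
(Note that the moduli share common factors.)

3065

Combine the congruences pairwise.
gcd(247, 221) = 13 and 13 | (192 − 101), so the pair is consistent; merging gives y ≡ 3065 (mod 4199), where 4199 = lcm(247, 221).
The solution is unique modulo lcm(247, 221) = 4199.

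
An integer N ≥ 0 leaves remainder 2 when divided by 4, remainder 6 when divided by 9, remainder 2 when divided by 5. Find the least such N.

The moduli are pairwise coprime; M = 4·9·5 = 180.
M/4 = 45; 45 ≡ 1 (mod 4), inverse 1.
M/9 = 20; 20 ≡ 2 (mod 9); 2·5 ≡ 1, so inverse 5.
M/5 = 36; 36 ≡ 1 (mod 5), inverse 1.
N ≡ 2·45·1 + 6·20·5 + 2·36·1 = 762.
762 mod 180 = 42.

42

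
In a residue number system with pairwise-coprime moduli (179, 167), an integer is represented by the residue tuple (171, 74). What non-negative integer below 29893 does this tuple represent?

From x ≡ 171 (mod 179) write x = 171 + 179t. Substituting into x ≡ 74 (mod 167) gives 179t ≡ 70 (mod 167), and since 12⁻¹ ≡ 14 (mod 167), t ≡ 145. Hence x ≡ 171 + 179·145 = 26126 (mod 29893).

26126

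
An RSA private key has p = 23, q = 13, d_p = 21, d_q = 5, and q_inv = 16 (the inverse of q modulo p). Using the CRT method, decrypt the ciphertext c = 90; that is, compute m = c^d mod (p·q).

103

m₁ = c^(d_p) mod p: c ≡ 21 (mod 23), and 21^21 mod 23 = 11.
m₂ = c^(d_q) mod q: c ≡ 12 (mod 13), and 12^5 mod 13 = 12.
h = q_inv·(m₁ − m₂) mod p = 16·(11 − 12) mod 23 = 7.
m = m₂ + h·q = 12 + 7·13 = 103.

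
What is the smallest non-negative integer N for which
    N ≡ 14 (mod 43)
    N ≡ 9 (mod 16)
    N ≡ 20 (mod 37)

57

The moduli are pairwise coprime; M = 43·16·37 = 25456.
M/43 = 592; 592 ≡ 33 (mod 43); 33·30 ≡ 1, so inverse 30.
M/16 = 1591; 1591 ≡ 7 (mod 16); 7·7 ≡ 1, so inverse 7.
M/37 = 688; 688 ≡ 22 (mod 37); 22·32 ≡ 1, so inverse 32.
N ≡ 14·592·30 + 9·1591·7 + 20·688·32 = 789193.
789193 mod 25456 = 57.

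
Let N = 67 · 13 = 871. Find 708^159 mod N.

736

Mod 67: 708 ≡ 38; by Fermat, exponent reduces to 159 mod 66 = 27; 38^27 ≡ 66 (mod 67).
Mod 13: 708 ≡ 6; by Fermat, exponent reduces to 159 mod 12 = 3; 6^3 ≡ 8 (mod 13).
Combine by CRT: x ≡ 66 (mod 67), x ≡ 8 (mod 13) ⇒ x ≡ 736 (mod 871).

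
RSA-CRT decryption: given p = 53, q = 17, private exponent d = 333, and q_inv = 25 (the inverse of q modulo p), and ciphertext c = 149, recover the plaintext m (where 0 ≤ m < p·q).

d_p = d mod (p−1) = 333 mod 52 = 21; d_q = d mod (q−1) = 13.
m₁ = c^(d_p) mod p: c ≡ 43 (mod 53), and 43^21 mod 53 = 29.
m₂ = c^(d_q) mod q: c ≡ 13 (mod 17), and 13^13 mod 17 = 13.
h = q_inv·(m₁ − m₂) mod p = 25·(29 − 13) mod 53 = 29.
m = m₂ + h·q = 13 + 29·17 = 506.

506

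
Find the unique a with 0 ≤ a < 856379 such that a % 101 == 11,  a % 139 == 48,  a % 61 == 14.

Combine the congruences pairwise.
From a ≡ 11 (mod 101) write a = 11 + 101t. Substituting into a ≡ 48 (mod 139) gives 101t ≡ 37 (mod 139), and since 101⁻¹ ≡ 128 (mod 139), t ≡ 10. Hence a ≡ 11 + 101·10 = 1021 (mod 14039).
From a ≡ 1021 (mod 14039) write a = 1021 + 14039t. Substituting into a ≡ 14 (mod 61) gives 14039t ≡ 30 (mod 61), and since 9⁻¹ ≡ 34 (mod 61), t ≡ 44. Hence a ≡ 1021 + 14039·44 = 618737 (mod 856379).

618737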